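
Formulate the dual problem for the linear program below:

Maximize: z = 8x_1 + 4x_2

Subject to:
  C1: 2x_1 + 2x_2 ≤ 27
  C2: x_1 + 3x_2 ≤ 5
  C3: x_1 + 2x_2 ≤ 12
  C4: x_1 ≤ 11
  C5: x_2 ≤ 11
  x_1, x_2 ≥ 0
Minimize: z = 27y1 + 5y2 + 12y3 + 11y4 + 11y5

Subject to:
  C1: -2y1 - y2 - y3 - y4 ≤ -8
  C2: -2y1 - 3y2 - 2y3 - y5 ≤ -4
  y1, y2, y3, y4, y5 ≥ 0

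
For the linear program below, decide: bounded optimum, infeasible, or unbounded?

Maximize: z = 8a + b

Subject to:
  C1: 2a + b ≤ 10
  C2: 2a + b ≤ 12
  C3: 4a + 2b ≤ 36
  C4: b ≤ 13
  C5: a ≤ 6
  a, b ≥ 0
The point (5, 0) satisfies every constraint, so the LP is feasible; the constraints give a ≤ 6 and b ≤ 13, which with a, b ≥ 0 keep the feasible region inside a bounded box. A feasible, bounded LP attains a finite optimum at a vertex.

The LP has an optimal solution: (5, 0) with z = 40.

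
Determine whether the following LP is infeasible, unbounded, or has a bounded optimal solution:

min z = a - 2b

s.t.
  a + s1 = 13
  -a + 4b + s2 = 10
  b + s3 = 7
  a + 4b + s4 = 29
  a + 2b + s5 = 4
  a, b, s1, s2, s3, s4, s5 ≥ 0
The point (0, 2) satisfies every constraint, so the LP is feasible; the constraints give a ≤ 13 and b ≤ 7, which with a, b ≥ 0 keep the feasible region inside a bounded box. A feasible, bounded LP attains a finite optimum at a vertex.

Evaluating z = a - 2b at each vertex:
  (0, 0): z = 0
  (4, 0): z = 4
  (0, 2): z = -4

Bounded optimum: z* = -4 at (0, 2).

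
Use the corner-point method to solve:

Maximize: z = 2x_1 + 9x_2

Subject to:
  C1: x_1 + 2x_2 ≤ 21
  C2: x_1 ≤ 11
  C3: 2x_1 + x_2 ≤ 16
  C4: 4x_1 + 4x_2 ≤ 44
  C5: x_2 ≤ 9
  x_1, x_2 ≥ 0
x_1 = 2, x_2 = 9, z = 85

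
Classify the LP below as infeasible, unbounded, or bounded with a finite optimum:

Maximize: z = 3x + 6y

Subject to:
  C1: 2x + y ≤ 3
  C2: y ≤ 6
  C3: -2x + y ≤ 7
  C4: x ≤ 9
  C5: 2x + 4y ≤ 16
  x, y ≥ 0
The point (0, 3) satisfies every constraint, so the LP is feasible; the constraints give x ≤ 9 and y ≤ 6, which with x, y ≥ 0 keep the feasible region inside a bounded box. A feasible, bounded LP attains a finite optimum at a vertex.

The LP has an optimal solution: (0, 3) with z = 18.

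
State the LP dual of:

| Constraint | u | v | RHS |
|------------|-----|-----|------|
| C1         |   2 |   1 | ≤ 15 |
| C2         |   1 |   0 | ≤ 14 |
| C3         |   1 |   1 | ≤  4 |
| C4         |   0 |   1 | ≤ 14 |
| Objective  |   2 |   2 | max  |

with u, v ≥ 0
Minimize: z = 15y1 + 14y2 + 4y3 + 14y4

Subject to:
  C1: -2y1 - y2 - y3 ≤ -2
  C2: -y1 - y3 - y4 ≤ -2
  y1, y2, y3, y4 ≥ 0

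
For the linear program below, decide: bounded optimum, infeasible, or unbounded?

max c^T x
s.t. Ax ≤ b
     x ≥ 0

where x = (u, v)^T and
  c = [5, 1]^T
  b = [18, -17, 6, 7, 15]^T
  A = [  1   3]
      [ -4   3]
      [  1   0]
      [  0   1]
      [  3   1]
The point (5, 0) satisfies every constraint, so the LP is feasible; the constraints give u ≤ 6 and v ≤ 7, which with u, v ≥ 0 keep the feasible region inside a bounded box. A feasible, bounded LP attains a finite optimum at a vertex.

Evaluating z = 5u + v at each vertex:
  (4.25, 0): z = 21.25
  (5, 0): z = 25
  (4.769, 0.6923): z = 24.54

Bounded optimum: z* = 25 at (5, 0).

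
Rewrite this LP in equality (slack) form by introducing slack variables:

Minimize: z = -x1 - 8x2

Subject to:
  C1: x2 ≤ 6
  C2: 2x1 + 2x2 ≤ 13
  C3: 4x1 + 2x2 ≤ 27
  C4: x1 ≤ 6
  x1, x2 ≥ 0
min z = -x1 - 8x2

s.t.
  x2 + s1 = 6
  2x1 + 2x2 + s2 = 13
  4x1 + 2x2 + s3 = 27
  x1 + s4 = 6
  x1, x2, s1, s2, s3, s4 ≥ 0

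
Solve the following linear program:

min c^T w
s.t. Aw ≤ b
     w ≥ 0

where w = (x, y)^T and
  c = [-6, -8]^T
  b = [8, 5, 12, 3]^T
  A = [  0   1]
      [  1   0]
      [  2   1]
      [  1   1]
x = 0, y = 3, z = -24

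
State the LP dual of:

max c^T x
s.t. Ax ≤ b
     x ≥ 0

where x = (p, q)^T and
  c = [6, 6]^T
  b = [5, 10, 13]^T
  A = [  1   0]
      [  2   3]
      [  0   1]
Minimize: z = 5y1 + 10y2 + 13y3

Subject to:
  C1: -y1 - 2y2 ≤ -6
  C2: -3y2 - y3 ≤ -6
  y1, y2, y3 ≥ 0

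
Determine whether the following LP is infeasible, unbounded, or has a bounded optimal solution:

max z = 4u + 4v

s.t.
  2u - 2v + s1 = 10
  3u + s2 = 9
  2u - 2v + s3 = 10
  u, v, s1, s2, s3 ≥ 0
Feasible point: (0, 0) satisfies every constraint, so the LP is feasible.
Direction d = (0, 1): for each constraint row a, a·d ≤ 0 —
  (2)(0) + (-2)(1) = -2 ≤ 0
  (3)(0) + (0)(1) = 0 ≤ 0
  (2)(0) + (-2)(1) = -2 ≤ 0
and d ≥ 0, so (0, 0) + t·d stays feasible for every t ≥ 0. Along this ray z = 4u + 4v changes by 4 per unit t, so z → +∞.

Unbounded: there is a feasible ray along which z → +∞.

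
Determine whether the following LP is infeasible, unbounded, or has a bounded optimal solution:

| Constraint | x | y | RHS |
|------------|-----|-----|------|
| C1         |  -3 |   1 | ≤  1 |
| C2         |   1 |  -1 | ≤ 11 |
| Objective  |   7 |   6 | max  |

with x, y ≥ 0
Feasible point: (0, 0) satisfies every constraint, so the LP is feasible.
Direction d = (1, 1): for each constraint row a, a·d ≤ 0 —
  (-3)(1) + (1)(1) = -2 ≤ 0
  (1)(1) + (-1)(1) = 0 ≤ 0
and d ≥ 0, so (0, 0) + t·d stays feasible for every t ≥ 0. Along this ray z = 7x + 6y changes by 13 per unit t, so z → +∞.

Unbounded — the objective can increase without bound over the feasible region.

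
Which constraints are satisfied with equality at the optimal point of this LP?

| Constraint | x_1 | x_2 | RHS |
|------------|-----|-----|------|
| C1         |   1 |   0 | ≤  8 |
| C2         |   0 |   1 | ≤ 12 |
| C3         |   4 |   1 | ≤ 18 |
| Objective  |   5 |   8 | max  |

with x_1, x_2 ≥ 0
Optimal: x_1 = 1.5, x_2 = 12
Slack at optimum:
  C1: slack = 6.5
  C2: slack = 0 (binding)
  C3: slack = 0 (binding)
  x_1 ≥ 0: x_1 = 1.5
  x_2 ≥ 0: x_2 = 12
Binding constraints: C2, C3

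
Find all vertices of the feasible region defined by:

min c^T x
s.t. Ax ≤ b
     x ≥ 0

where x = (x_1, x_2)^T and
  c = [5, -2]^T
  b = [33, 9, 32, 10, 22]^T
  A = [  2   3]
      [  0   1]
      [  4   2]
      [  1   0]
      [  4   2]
Each vertex is the intersection of two constraint boundaries that also satisfies all remaining constraints:
  x_1 = 0 and x_2 = 0 → (0, 0)
  4x_1 + 2x_2 = 22 and x_2 = 0 → (5.5, 0)
  x_2 = 9 and 4x_1 + 2x_2 = 22 → (1, 9)
  x_2 = 9 and x_1 = 0 → (0, 9)

Vertices: (0, 0), (5.5, 0), (1, 9), (0, 9)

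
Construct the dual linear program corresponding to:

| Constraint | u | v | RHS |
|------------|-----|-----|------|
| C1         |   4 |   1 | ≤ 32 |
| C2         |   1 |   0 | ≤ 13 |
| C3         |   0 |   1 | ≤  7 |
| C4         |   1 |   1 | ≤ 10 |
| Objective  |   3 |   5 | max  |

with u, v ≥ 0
Minimize: z = 32y1 + 13y2 + 7y3 + 10y4

Subject to:
  C1: -4y1 - y2 - y4 ≤ -3
  C2: -y1 - y3 - y4 ≤ -5
  y1, y2, y3, y4 ≥ 0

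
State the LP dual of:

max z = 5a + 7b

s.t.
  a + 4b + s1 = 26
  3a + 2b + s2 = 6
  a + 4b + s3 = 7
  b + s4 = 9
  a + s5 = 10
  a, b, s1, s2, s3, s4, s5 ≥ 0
Minimize: z = 26y1 + 6y2 + 7y3 + 9y4 + 10y5

Subject to:
  C1: -y1 - 3y2 - y3 - y5 ≤ -5
  C2: -4y1 - 2y2 - 4y3 - y4 ≤ -7
  y1, y2, y3, y4, y5 ≥ 0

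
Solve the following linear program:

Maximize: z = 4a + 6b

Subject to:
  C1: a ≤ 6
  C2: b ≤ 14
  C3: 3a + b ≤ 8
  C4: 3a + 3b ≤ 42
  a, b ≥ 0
Each vertex is the intersection of two constraint boundaries that also satisfies all remaining constraints:
  a = 0 and b = 0 → (0, 0)
  3a + b = 8 and b = 0 → (2.667, 0)
  3a + b = 8 and a = 0 → (0, 8)

Evaluating z = 4a + 6b at each vertex:
  (0, 0): z = 0
  (2.667, 0): z = 10.67
  (0, 8): z = 48

The maximum is at (0, 8) with z = 48.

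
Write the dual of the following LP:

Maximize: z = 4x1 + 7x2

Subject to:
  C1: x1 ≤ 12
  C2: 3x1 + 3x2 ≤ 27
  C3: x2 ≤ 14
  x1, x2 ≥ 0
Minimize: z = 12y1 + 27y2 + 14y3

Subject to:
  C1: -y1 - 3y2 ≤ -4
  C2: -3y2 - y3 ≤ -7
  y1, y2, y3 ≥ 0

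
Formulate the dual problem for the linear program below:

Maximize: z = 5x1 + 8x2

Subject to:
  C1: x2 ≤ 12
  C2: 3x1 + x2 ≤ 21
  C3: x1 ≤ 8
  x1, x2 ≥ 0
Minimize: z = 12y1 + 21y2 + 8y3

Subject to:
  C1: -3y2 - y3 ≤ -5
  C2: -y1 - y2 ≤ -8
  y1, y2, y3 ≥ 0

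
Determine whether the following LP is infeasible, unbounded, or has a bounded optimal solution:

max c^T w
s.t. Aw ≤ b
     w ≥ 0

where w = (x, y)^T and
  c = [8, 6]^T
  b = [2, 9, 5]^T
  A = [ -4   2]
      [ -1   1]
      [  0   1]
Feasible point: (0, 0) satisfies every constraint, so the LP is feasible.
Direction d = (1, 0): for each constraint row a, a·d ≤ 0 —
  (-4)(1) + (2)(0) = -4 ≤ 0
  (-1)(1) + (1)(0) = -1 ≤ 0
  (0)(1) + (1)(0) = 0 ≤ 0
and d ≥ 0, so (0, 0) + t·d stays feasible for every t ≥ 0. Along this ray z = 8x + 6y changes by 8 per unit t, so z → +∞.

The LP is unbounded; z can be made arbitrarily large.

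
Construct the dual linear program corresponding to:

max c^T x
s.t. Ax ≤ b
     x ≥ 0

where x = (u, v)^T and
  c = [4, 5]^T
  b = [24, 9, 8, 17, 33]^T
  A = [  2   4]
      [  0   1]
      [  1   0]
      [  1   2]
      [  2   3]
Minimize: z = 24y1 + 9y2 + 8y3 + 17y4 + 33y5

Subject to:
  C1: -2y1 - y3 - y4 - 2y5 ≤ -4
  C2: -4y1 - y2 - 2y4 - 3y5 ≤ -5
  y1, y2, y3, y4, y5 ≥ 0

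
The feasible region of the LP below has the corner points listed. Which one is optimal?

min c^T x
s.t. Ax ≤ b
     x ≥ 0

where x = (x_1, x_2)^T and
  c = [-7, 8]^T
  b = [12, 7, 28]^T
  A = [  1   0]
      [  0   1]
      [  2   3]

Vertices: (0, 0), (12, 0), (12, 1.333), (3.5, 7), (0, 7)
Evaluating z = -7x_1 + 8x_2 at each vertex:
  (0, 0): z = 0
  (12, 0): z = -84
  (12, 1.333): z = -73.33
  (3.5, 7): z = 31.5
  (0, 7): z = 56

The smallest value is z = -84, attained at (12, 0).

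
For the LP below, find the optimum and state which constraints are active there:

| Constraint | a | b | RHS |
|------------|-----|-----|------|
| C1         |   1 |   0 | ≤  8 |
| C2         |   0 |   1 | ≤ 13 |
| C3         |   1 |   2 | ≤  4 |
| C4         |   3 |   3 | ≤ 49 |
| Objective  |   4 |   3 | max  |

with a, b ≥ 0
Optimal: a = 4, b = 0
Slack at optimum:
  C1: slack = 4
  C2: slack = 13
  C3: slack = 0 (binding)
  C4: slack = 37
  a ≥ 0: a = 4
  b ≥ 0: b = 0 (binding)
Binding constraints: C3, b ≥ 0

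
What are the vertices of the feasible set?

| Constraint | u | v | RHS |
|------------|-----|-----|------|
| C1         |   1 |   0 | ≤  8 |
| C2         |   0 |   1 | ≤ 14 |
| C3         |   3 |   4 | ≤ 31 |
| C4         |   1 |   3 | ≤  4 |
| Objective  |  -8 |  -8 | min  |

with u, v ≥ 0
Each vertex is the intersection of two constraint boundaries that also satisfies all remaining constraints:
  u = 0 and v = 0 → (0, 0)
  u + 3v = 4 and v = 0 → (4, 0)
  u + 3v = 4 and u = 0 → (0, 1.333)

Vertices: (0, 0), (4, 0), (0, 1.333)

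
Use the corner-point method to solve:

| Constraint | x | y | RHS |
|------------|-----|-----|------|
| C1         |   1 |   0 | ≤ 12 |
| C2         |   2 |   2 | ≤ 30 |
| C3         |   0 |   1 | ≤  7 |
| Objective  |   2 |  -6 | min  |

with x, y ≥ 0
Each vertex is the intersection of two constraint boundaries that also satisfies all remaining constraints:
  x = 0 and y = 0 → (0, 0)
  x = 12 and y = 0 → (12, 0)
  x = 12 and 2x + 2y = 30 → (12, 3)
  2x + 2y = 30 and y = 7 → (8, 7)
  y = 7 and x = 0 → (0, 7)

Evaluating z = 2x - 6y at each vertex:
  (0, 0): z = 0
  (12, 0): z = 24
  (12, 3): z = 6
  (8, 7): z = -26
  (0, 7): z = -42

The minimum is at (0, 7) with z = -42.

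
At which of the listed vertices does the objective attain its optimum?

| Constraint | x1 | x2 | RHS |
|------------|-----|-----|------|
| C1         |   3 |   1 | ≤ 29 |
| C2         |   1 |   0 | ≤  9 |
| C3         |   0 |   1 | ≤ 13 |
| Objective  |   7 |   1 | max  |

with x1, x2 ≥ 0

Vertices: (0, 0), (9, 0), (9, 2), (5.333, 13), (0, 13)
Evaluating z = 7x1 + x2 at each vertex:
  (0, 0): z = 0
  (9, 0): z = 63
  (9, 2): z = 65
  (5.333, 13): z = 50.33
  (0, 13): z = 13

The largest value is z = 65, attained at (9, 2).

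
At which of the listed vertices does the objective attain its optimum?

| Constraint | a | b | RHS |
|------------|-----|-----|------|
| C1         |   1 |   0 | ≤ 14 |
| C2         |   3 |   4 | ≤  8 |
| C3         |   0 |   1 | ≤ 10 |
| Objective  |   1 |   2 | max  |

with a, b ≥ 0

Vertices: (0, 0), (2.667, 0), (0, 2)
(0, 2) with z = 4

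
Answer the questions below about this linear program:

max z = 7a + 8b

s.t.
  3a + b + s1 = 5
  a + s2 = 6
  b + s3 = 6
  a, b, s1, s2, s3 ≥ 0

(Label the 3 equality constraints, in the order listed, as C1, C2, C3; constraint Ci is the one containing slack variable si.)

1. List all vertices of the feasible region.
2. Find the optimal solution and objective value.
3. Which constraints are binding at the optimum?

1. (0, 0), (1.667, 0), (0, 5)
2. a = 0, b = 5, z = 40
3. C1, a ≥ 0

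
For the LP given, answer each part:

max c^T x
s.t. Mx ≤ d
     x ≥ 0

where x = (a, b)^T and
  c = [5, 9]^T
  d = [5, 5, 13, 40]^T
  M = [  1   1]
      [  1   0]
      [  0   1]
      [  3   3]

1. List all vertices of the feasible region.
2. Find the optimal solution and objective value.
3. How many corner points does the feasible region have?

1. (0, 0), (5, 0), (0, 5)
2. a = 0, b = 5, z = 45
3. 3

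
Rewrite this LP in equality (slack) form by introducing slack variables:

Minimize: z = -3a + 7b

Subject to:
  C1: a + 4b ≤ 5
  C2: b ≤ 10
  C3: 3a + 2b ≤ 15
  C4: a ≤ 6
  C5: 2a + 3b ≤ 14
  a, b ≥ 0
min z = -3a + 7b

s.t.
  a + 4b + s1 = 5
  b + s2 = 10
  3a + 2b + s3 = 15
  a + s4 = 6
  2a + 3b + s5 = 14
  a, b, s1, s2, s3, s4, s5 ≥ 0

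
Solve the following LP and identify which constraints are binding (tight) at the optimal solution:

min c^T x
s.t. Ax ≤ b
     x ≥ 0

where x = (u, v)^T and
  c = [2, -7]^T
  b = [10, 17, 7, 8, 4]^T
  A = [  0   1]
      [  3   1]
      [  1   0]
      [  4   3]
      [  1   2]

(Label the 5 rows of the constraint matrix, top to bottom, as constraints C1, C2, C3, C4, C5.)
Optimal: u = 0, v = 2
Binding: C5, u ≥ 0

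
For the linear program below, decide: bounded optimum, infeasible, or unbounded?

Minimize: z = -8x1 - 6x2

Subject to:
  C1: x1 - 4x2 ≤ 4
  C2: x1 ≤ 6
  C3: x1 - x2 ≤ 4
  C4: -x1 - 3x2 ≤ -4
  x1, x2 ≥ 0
Feasible point: (0, 2) satisfies every constraint, so the LP is feasible.
Direction d = (0, 1): for each constraint row a, a·d ≤ 0 —
  (1)(0) + (-4)(1) = -4 ≤ 0
  (1)(0) + (0)(1) = 0 ≤ 0
  (1)(0) + (-1)(1) = -1 ≤ 0
  (-1)(0) + (-3)(1) = -3 ≤ 0
and d ≥ 0, so (0, 2) + t·d stays feasible for every t ≥ 0. Along this ray z = -8x1 - 6x2 changes by -6 per unit t, so z → −∞.

Unbounded — the objective can decrease without bound over the feasible region.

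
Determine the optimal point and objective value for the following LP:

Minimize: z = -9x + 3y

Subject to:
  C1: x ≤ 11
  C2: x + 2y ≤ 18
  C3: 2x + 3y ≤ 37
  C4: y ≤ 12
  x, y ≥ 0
Each vertex is the intersection of two constraint boundaries that also satisfies all remaining constraints:
  x = 0 and y = 0 → (0, 0)
  x = 11 and y = 0 → (11, 0)
  x = 11 and x + 2y = 18 → (11, 3.5)
  x + 2y = 18 and x = 0 → (0, 9)

Evaluating z = -9x + 3y at each vertex:
  (0, 0): z = 0
  (11, 0): z = -99
  (11, 3.5): z = -88.5
  (0, 9): z = 27

The minimum is at (11, 0) with z = -99.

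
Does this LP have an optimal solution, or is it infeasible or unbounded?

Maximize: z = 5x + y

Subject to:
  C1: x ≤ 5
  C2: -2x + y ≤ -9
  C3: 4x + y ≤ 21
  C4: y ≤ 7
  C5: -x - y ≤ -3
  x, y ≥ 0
The point (5, 1) satisfies every constraint, so the LP is feasible; the constraints give x ≤ 5 and y ≤ 7, which with x, y ≥ 0 keep the feasible region inside a bounded box. A feasible, bounded LP attains a finite optimum at a vertex.

Evaluating z = 5x + y at each vertex:
  (4.5, 0): z = 22.5
  (5, 0): z = 25
  (5, 1): z = 26

Bounded optimum: z* = 26 at (5, 1).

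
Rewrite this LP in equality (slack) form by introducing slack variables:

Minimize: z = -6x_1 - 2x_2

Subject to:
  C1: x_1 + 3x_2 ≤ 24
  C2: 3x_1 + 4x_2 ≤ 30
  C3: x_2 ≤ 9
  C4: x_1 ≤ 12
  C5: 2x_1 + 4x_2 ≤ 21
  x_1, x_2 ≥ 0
min z = -6x_1 - 2x_2

s.t.
  x_1 + 3x_2 + s1 = 24
  3x_1 + 4x_2 + s2 = 30
  x_2 + s3 = 9
  x_1 + s4 = 12
  2x_1 + 4x_2 + s5 = 21
  x_1, x_2, s1, s2, s3, s4, s5 ≥ 0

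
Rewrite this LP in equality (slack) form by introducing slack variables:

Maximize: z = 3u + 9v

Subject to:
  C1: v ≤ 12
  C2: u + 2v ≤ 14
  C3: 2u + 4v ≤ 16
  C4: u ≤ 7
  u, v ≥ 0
max z = 3u + 9v

s.t.
  v + s1 = 12
  u + 2v + s2 = 14
  2u + 4v + s3 = 16
  u + s4 = 7
  u, v, s1, s2, s3, s4 ≥ 0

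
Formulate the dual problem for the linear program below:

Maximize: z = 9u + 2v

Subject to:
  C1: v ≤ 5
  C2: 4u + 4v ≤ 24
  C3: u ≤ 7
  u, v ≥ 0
Minimize: z = 5y1 + 24y2 + 7y3

Subject to:
  C1: -4y2 - y3 ≤ -9
  C2: -y1 - 4y2 ≤ -2
  y1, y2, y3 ≥ 0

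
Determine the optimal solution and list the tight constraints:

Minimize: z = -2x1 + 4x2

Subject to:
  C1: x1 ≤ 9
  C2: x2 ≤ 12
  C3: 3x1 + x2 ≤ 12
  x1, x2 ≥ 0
Optimal: x1 = 4, x2 = 0
Slack at optimum:
  C1: slack = 5
  C2: slack = 12
  C3: slack = 0 (binding)
  x1 ≥ 0: x1 = 4
  x2 ≥ 0: x2 = 0 (binding)
Binding constraints: C3, x2 ≥ 0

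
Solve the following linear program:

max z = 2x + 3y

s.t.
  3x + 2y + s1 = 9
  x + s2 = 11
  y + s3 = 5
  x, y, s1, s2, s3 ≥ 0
Each vertex is the intersection of two constraint boundaries that also satisfies all remaining constraints:
  x = 0 and y = 0 → (0, 0)
  3x + 2y = 9 and y = 0 → (3, 0)
  3x + 2y = 9 and x = 0 → (0, 4.5)

Evaluating z = 2x + 3y at each vertex:
  (0, 0): z = 0
  (3, 0): z = 6
  (0, 4.5): z = 13.5

The maximum is at (0, 4.5) with z = 13.5.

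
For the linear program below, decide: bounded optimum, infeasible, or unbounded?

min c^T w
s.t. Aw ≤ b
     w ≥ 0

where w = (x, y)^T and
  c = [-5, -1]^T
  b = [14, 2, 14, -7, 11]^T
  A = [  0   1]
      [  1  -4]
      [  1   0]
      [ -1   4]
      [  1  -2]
One constraint requires x - 4y ≤ 2, while the constraint -x + 4y ≤ -7 is equivalent to x - 4y ≥ 7. Together they would need 7 ≤ x - 4y ≤ 2, which is impossible since 7 > 2. No point satisfies all constraints.

Infeasible: no point satisfies all constraints simultaneously.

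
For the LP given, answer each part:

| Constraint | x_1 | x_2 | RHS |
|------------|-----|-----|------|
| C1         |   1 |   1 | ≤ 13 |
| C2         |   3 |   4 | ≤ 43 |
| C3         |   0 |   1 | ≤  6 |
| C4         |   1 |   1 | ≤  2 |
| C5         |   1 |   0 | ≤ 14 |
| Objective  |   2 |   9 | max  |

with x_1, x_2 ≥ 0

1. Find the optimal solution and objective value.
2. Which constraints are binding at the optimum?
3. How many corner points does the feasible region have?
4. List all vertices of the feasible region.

1. x_1 = 0, x_2 = 2, z = 18
2. C4, x_1 ≥ 0
3. 3
4. (0, 0), (2, 0), (0, 2)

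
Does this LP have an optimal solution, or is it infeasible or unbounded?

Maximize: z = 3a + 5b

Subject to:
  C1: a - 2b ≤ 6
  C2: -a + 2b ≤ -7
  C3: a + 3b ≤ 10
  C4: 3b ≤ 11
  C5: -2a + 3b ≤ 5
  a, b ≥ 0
C1 requires a - 2b ≤ 6, while C2 (-a + 2b ≤ -7) is equivalent to a - 2b ≥ 7. Together they would need 7 ≤ a - 2b ≤ 6, which is impossible since 7 > 6. No point satisfies all constraints.

Infeasible: no point satisfies all constraints simultaneously.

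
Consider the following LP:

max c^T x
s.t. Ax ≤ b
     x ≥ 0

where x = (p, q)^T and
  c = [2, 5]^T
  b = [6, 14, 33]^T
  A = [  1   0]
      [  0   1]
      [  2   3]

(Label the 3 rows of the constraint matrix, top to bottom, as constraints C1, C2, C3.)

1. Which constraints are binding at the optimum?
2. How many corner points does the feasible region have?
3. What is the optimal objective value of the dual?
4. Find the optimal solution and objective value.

1. C3, p ≥ 0
2. 4
3. 55 (by strong duality, equal to the primal optimum)
4. p = 0, q = 11, z = 55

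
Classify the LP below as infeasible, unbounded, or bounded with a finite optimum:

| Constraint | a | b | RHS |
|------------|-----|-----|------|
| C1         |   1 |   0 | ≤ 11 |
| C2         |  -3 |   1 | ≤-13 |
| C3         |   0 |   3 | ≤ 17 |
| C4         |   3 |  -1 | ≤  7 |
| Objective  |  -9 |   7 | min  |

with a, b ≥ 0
C4 requires 3a - b ≤ 7, while C2 (-3a + b ≤ -13) is equivalent to 3a - b ≥ 13. Together they would need 13 ≤ 3a - b ≤ 7, which is impossible since 13 > 7. No point satisfies all constraints.

Infeasible: no point satisfies all constraints simultaneously.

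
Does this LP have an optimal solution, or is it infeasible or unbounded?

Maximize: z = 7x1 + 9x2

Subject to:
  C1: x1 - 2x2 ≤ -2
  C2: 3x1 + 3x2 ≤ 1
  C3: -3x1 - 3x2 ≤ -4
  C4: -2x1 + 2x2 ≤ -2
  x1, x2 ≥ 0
C2 requires 3x1 + 3x2 ≤ 1, while C3 (-3x1 - 3x2 ≤ -4) is equivalent to 3x1 + 3x2 ≥ 4. Together they would need 4 ≤ 3x1 + 3x2 ≤ 1, which is impossible since 4 > 1. No point satisfies all constraints.

Infeasible: no point satisfies all constraints simultaneously.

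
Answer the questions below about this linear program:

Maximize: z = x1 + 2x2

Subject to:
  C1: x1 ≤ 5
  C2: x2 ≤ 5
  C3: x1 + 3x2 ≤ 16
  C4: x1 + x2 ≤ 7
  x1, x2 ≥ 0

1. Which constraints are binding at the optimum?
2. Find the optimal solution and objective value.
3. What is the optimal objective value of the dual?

1. C3, C4
2. x1 = 2.5, x2 = 4.5, z = 11.5
3. 11.5 (by strong duality, equal to the primal optimum)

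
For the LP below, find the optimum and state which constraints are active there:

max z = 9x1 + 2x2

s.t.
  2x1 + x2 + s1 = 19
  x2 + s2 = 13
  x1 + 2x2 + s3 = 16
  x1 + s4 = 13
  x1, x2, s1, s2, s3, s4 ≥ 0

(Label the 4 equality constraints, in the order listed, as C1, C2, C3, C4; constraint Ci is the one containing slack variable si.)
Optimal: x1 = 9.5, x2 = 0
Binding: C1, x2 ≥ 0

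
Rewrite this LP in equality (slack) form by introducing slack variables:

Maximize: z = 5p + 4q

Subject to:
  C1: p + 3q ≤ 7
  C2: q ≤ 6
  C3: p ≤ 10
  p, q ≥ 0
max z = 5p + 4q

s.t.
  p + 3q + s1 = 7
  q + s2 = 6
  p + s3 = 10
  p, q, s1, s2, s3 ≥ 0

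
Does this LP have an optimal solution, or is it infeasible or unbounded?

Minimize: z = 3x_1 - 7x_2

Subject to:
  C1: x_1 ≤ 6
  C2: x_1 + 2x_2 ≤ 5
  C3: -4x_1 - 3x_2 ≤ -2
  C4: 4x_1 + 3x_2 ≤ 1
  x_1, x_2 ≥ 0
C4 requires 4x_1 + 3x_2 ≤ 1, while C3 (-4x_1 - 3x_2 ≤ -2) is equivalent to 4x_1 + 3x_2 ≥ 2. Together they would need 2 ≤ 4x_1 + 3x_2 ≤ 1, which is impossible since 2 > 1. No point satisfies all constraints.

The feasible region is empty; the LP is infeasible.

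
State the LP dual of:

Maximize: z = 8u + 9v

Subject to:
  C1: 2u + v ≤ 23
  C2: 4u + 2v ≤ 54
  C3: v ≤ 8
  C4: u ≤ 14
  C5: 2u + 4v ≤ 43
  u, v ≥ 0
Minimize: z = 23y1 + 54y2 + 8y3 + 14y4 + 43y5

Subject to:
  C1: -2y1 - 4y2 - y4 - 2y5 ≤ -8
  C2: -y1 - 2y2 - y3 - 4y5 ≤ -9
  y1, y2, y3, y4, y5 ≥ 0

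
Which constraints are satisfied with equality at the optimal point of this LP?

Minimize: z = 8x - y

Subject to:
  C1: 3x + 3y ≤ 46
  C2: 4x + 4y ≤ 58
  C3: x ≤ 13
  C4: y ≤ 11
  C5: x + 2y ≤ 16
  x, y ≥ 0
Optimal: x = 0, y = 8
Slack at optimum:
  C1: slack = 22
  C2: slack = 26
  C3: slack = 13
  C4: slack = 3
  C5: slack = 0 (binding)
  x ≥ 0: x = 0 (binding)
  y ≥ 0: y = 8
Binding constraints: C5, x ≥ 0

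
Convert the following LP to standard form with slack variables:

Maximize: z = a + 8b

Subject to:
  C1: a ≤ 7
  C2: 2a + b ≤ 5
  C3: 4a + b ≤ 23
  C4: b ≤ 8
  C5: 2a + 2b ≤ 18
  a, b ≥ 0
max z = a + 8b

s.t.
  a + s1 = 7
  2a + b + s2 = 5
  4a + b + s3 = 23
  b + s4 = 8
  2a + 2b + s5 = 18
  a, b, s1, s2, s3, s4, s5 ≥ 0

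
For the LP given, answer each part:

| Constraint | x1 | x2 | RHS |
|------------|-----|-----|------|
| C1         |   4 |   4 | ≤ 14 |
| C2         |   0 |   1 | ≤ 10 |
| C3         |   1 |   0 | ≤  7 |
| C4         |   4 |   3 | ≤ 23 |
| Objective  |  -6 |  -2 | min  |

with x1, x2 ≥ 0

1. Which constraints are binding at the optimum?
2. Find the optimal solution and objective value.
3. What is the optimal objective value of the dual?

1. C1, x2 ≥ 0
2. x1 = 3.5, x2 = 0, z = -21
3. -21 (by strong duality, equal to the primal optimum)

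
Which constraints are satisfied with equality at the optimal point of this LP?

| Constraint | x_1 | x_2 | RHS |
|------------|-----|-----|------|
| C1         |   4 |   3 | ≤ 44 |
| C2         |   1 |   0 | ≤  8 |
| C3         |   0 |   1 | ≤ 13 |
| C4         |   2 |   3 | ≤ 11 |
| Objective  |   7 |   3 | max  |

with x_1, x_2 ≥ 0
Optimal: x_1 = 5.5, x_2 = 0
Slack at optimum:
  C1: slack = 22
  C2: slack = 2.5
  C3: slack = 13
  C4: slack = 0 (binding)
  x_1 ≥ 0: x_1 = 5.5
  x_2 ≥ 0: x_2 = 0 (binding)
Binding constraints: C4, x_2 ≥ 0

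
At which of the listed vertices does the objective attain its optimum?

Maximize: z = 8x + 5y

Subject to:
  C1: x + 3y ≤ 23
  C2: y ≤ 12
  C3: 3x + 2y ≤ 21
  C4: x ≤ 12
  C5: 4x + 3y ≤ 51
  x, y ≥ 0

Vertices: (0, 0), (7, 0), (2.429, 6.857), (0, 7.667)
Evaluating z = 8x + 5y at each vertex:
  (0, 0): z = 0
  (7, 0): z = 56
  (2.429, 6.857): z = 53.71
  (0, 7.667): z = 38.33

The largest value is z = 56, attained at (7, 0).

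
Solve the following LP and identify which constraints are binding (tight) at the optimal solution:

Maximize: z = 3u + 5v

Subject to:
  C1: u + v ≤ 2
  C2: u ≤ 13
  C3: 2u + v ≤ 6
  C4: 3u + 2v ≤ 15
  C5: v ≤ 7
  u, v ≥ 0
Optimal: u = 0, v = 2
Binding: C1, u ≥ 0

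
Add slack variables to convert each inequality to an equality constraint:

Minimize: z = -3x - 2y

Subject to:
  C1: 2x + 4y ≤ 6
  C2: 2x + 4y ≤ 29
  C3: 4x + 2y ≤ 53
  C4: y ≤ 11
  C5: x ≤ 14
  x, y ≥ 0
min z = -3x - 2y

s.t.
  2x + 4y + s1 = 6
  2x + 4y + s2 = 29
  4x + 2y + s3 = 53
  y + s4 = 11
  x + s5 = 14
  x, y, s1, s2, s3, s4, s5 ≥ 0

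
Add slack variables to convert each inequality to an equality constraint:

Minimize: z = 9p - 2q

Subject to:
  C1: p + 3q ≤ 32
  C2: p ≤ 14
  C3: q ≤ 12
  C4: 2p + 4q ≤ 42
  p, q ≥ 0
min z = 9p - 2q

s.t.
  p + 3q + s1 = 32
  p + s2 = 14
  q + s3 = 12
  2p + 4q + s4 = 42
  p, q, s1, s2, s3, s4 ≥ 0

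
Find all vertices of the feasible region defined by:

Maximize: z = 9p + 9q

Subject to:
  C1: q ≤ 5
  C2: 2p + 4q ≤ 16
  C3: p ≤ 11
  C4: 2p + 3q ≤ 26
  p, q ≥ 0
Each vertex is the intersection of two constraint boundaries that also satisfies all remaining constraints:
  p = 0 and q = 0 → (0, 0)
  2p + 4q = 16 and q = 0 → (8, 0)
  2p + 4q = 16 and p = 0 → (0, 4)

Vertices: (0, 0), (8, 0), (0, 4)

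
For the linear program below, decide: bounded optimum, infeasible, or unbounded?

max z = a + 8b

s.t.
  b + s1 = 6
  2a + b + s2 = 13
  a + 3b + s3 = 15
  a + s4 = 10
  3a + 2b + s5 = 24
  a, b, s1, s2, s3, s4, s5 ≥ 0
The point (0, 5) satisfies every constraint, so the LP is feasible; the constraints give a ≤ 10 and b ≤ 6, which with a, b ≥ 0 keep the feasible region inside a bounded box. A feasible, bounded LP attains a finite optimum at a vertex.

Evaluating z = a + 8b at each vertex:
  (0, 0): z = 0
  (6.5, 0): z = 6.5
  (4.8, 3.4): z = 32
  (0, 5): z = 40

Bounded optimum: z* = 40 at (0, 5).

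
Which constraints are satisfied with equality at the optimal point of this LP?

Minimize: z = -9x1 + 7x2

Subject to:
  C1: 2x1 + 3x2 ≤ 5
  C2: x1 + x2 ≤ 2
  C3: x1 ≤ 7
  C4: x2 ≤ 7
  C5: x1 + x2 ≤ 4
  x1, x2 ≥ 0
Optimal: x1 = 2, x2 = 0
Binding: C2, x2 ≥ 0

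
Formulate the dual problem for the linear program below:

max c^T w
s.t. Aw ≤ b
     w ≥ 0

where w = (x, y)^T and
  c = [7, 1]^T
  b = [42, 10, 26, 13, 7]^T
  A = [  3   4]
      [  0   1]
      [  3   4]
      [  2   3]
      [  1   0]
Minimize: z = 42y1 + 10y2 + 26y3 + 13y4 + 7y5

Subject to:
  C1: -3y1 - 3y3 - 2y4 - y5 ≤ -7
  C2: -4y1 - y2 - 4y3 - 3y4 ≤ -1
  y1, y2, y3, y4, y5 ≥ 0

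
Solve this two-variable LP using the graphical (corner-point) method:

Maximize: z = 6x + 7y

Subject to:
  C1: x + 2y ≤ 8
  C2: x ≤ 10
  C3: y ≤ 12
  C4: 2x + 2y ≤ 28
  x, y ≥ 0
x = 8, y = 0, z = 48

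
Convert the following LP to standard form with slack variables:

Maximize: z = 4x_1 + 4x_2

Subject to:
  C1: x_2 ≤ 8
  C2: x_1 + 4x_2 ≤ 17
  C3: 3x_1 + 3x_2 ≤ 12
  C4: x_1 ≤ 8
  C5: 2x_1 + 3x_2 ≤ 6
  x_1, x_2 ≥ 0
max z = 4x_1 + 4x_2

s.t.
  x_2 + s1 = 8
  x_1 + 4x_2 + s2 = 17
  3x_1 + 3x_2 + s3 = 12
  x_1 + s4 = 8
  2x_1 + 3x_2 + s5 = 6
  x_1, x_2, s1, s2, s3, s4, s5 ≥ 0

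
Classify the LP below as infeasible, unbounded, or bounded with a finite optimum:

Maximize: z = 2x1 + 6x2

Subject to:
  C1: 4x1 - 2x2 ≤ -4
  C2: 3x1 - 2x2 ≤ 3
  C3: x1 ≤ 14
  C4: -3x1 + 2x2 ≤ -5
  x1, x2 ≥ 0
C2 requires 3x1 - 2x2 ≤ 3, while C4 (-3x1 + 2x2 ≤ -5) is equivalent to 3x1 - 2x2 ≥ 5. Together they would need 5 ≤ 3x1 - 2x2 ≤ 3, which is impossible since 5 > 3. No point satisfies all constraints.

The feasible region is empty; the LP is infeasible.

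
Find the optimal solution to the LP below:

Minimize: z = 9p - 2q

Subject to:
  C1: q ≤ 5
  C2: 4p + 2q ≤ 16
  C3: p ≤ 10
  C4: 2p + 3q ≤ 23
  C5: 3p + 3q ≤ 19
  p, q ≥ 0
Each vertex is the intersection of two constraint boundaries that also satisfies all remaining constraints:
  p = 0 and q = 0 → (0, 0)
  4p + 2q = 16 and q = 0 → (4, 0)
  4p + 2q = 16 and 3p + 3q = 19 → (1.667, 4.667)
  q = 5 and 3p + 3q = 19 → (1.333, 5)
  q = 5 and p = 0 → (0, 5)

Evaluating z = 9p - 2q at each vertex:
  (0, 0): z = 0
  (4, 0): z = 36
  (1.667, 4.667): z = 5.667
  (1.333, 5): z = 2
  (0, 5): z = -10

The minimum is at (0, 5) with z = -10.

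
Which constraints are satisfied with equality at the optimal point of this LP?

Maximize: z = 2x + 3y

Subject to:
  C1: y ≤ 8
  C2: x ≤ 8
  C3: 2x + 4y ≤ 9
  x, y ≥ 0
Optimal: x = 4.5, y = 0
Slack at optimum:
  C1: slack = 8
  C2: slack = 3.5
  C3: slack = 0 (binding)
  x ≥ 0: x = 4.5
  y ≥ 0: y = 0 (binding)
Binding constraints: C3, y ≥ 0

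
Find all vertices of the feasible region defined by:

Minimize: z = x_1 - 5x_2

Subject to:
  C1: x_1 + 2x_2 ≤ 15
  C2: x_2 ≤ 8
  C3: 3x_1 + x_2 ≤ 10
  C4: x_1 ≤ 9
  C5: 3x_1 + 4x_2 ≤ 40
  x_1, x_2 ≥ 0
Each vertex is the intersection of two constraint boundaries that also satisfies all remaining constraints:
  x_1 = 0 and x_2 = 0 → (0, 0)
  3x_1 + x_2 = 10 and x_2 = 0 → (3.333, 0)
  x_1 + 2x_2 = 15 and 3x_1 + x_2 = 10 → (1, 7)
  x_1 + 2x_2 = 15 and x_1 = 0 → (0, 7.5)

Vertices: (0, 0), (3.333, 0), (1, 7), (0, 7.5)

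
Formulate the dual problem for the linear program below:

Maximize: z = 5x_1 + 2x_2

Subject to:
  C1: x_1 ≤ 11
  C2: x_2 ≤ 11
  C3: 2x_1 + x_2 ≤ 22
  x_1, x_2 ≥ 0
Minimize: z = 11y1 + 11y2 + 22y3

Subject to:
  C1: -y1 - 2y3 ≤ -5
  C2: -y2 - y3 ≤ -2
  y1, y2, y3 ≥ 0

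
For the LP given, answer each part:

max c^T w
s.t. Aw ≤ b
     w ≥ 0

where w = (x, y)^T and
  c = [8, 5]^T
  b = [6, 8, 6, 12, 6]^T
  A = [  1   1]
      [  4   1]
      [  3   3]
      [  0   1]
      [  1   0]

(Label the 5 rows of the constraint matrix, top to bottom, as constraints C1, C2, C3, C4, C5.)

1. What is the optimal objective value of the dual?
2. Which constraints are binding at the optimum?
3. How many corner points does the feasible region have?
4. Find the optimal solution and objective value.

1. 16 (by strong duality, equal to the primal optimum)
2. C2, C3, y ≥ 0
3. 3
4. x = 2, y = 0, z = 16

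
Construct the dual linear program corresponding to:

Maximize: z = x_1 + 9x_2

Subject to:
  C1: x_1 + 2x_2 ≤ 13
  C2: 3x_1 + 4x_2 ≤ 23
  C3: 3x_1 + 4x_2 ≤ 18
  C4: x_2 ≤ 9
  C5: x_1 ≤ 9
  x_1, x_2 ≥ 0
Minimize: z = 13y1 + 23y2 + 18y3 + 9y4 + 9y5

Subject to:
  C1: -y1 - 3y2 - 3y3 - y5 ≤ -1
  C2: -2y1 - 4y2 - 4y3 - y4 ≤ -9
  y1, y2, y3, y4, y5 ≥ 0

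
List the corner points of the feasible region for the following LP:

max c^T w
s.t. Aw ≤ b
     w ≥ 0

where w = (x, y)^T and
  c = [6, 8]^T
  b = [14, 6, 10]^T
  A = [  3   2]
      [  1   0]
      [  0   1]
Each vertex is the intersection of two constraint boundaries that also satisfies all remaining constraints:
  x = 0 and y = 0 → (0, 0)
  3x + 2y = 14 and y = 0 → (4.667, 0)
  3x + 2y = 14 and x = 0 → (0, 7)

Vertices: (0, 0), (4.667, 0), (0, 7)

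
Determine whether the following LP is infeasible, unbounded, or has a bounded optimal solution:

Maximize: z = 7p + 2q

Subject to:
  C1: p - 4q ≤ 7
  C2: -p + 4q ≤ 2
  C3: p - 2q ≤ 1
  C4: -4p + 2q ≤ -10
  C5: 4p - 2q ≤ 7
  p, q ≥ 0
C5 requires 4p - 2q ≤ 7, while C4 (-4p + 2q ≤ -10) is equivalent to 4p - 2q ≥ 10. Together they would need 10 ≤ 4p - 2q ≤ 7, which is impossible since 10 > 7. No point satisfies all constraints.

The feasible region is empty; the LP is infeasible.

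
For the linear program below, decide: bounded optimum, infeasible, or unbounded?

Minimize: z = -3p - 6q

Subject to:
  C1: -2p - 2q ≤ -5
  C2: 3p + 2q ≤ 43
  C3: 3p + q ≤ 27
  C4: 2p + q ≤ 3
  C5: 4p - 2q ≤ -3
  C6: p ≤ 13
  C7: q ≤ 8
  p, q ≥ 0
The point (0, 3) satisfies every constraint, so the LP is feasible; the constraints give p ≤ 13 and q ≤ 8, which with p, q ≥ 0 keep the feasible region inside a bounded box. A feasible, bounded LP attains a finite optimum at a vertex.

Evaluating z = -3p - 6q at each vertex:
  (0.3333, 2.167): z = -14
  (0.375, 2.25): z = -14.62
  (0, 3): z = -18
  (0, 2.5): z = -15

Bounded optimum: z* = -18 at (0, 3).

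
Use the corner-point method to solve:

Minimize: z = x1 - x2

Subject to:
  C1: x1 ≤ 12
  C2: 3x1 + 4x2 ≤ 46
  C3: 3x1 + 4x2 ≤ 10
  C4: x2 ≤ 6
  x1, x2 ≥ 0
Each vertex is the intersection of two constraint boundaries that also satisfies all remaining constraints:
  x1 = 0 and x2 = 0 → (0, 0)
  3x1 + 4x2 = 10 and x2 = 0 → (3.333, 0)
  3x1 + 4x2 = 10 and x1 = 0 → (0, 2.5)

Evaluating z = x1 - x2 at each vertex:
  (0, 0): z = 0
  (3.333, 0): z = 3.333
  (0, 2.5): z = -2.5

The minimum is at (0, 2.5) with z = -2.5.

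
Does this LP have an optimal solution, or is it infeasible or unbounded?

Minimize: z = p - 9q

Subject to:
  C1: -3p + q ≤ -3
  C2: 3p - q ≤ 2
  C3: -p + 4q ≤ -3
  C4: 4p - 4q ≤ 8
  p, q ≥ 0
C2 requires 3p - q ≤ 2, while C1 (-3p + q ≤ -3) is equivalent to 3p - q ≥ 3. Together they would need 3 ≤ 3p - q ≤ 2, which is impossible since 3 > 2. No point satisfies all constraints.

Infeasible: no point satisfies all constraints simultaneously.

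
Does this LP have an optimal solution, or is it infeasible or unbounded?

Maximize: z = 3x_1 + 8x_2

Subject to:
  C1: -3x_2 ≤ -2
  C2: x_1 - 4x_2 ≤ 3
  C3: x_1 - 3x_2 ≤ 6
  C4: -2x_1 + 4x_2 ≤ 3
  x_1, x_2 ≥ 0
Feasible point: (1, 1) satisfies every constraint, so the LP is feasible.
Direction d = (3, 1): for each constraint row a, a·d ≤ 0 —
  (0)(3) + (-3)(1) = -3 ≤ 0
  (1)(3) + (-4)(1) = -1 ≤ 0
  (1)(3) + (-3)(1) = 0 ≤ 0
  (-2)(3) + (4)(1) = -2 ≤ 0
and d ≥ 0, so (1, 1) + t·d stays feasible for every t ≥ 0. Along this ray z = 3x_1 + 8x_2 changes by 17 per unit t, so z → +∞.

Unbounded: there is a feasible ray along which z → +∞.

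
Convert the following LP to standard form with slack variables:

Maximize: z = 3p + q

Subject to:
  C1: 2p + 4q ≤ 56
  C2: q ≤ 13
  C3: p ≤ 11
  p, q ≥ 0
max z = 3p + q

s.t.
  2p + 4q + s1 = 56
  q + s2 = 13
  p + s3 = 11
  p, q, s1, s2, s3 ≥ 0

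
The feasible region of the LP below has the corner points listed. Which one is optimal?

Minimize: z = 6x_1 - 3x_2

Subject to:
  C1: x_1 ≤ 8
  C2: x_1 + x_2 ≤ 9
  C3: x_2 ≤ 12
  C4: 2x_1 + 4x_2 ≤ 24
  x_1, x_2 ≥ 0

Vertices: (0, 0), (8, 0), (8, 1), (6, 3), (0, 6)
Evaluating z = 6x_1 - 3x_2 at each vertex:
  (0, 0): z = 0
  (8, 0): z = 48
  (8, 1): z = 45
  (6, 3): z = 27
  (0, 6): z = -18

The smallest value is z = -18, attained at (0, 6).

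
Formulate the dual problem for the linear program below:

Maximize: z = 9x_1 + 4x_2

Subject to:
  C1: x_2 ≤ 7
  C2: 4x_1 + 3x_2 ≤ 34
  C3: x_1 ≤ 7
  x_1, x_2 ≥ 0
Minimize: z = 7y1 + 34y2 + 7y3

Subject to:
  C1: -4y2 - y3 ≤ -9
  C2: -y1 - 3y2 ≤ -4
  y1, y2, y3 ≥ 0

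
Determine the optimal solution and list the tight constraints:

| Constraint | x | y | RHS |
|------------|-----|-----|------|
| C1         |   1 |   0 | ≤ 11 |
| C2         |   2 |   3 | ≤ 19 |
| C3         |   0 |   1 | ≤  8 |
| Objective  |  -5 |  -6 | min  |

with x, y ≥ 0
Optimal: x = 9.5, y = 0
Slack at optimum:
  C1: slack = 1.5
  C2: slack = 0 (binding)
  C3: slack = 8
  x ≥ 0: x = 9.5
  y ≥ 0: y = 0 (binding)
Binding constraints: C2, y ≥ 0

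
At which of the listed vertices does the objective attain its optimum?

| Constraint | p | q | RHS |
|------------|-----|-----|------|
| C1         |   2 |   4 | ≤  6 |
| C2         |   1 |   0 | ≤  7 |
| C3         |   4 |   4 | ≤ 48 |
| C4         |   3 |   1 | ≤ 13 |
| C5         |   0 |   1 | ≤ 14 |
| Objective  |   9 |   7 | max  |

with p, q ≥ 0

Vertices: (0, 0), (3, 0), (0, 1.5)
(3, 0) with z = 27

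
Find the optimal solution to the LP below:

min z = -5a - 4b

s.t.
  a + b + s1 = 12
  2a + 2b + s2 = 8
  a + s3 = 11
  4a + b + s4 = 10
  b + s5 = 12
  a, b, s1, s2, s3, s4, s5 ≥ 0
Each vertex is the intersection of two constraint boundaries that also satisfies all remaining constraints:
  a = 0 and b = 0 → (0, 0)
  4a + b = 10 and b = 0 → (2.5, 0)
  2a + 2b = 8 and 4a + b = 10 → (2, 2)
  2a + 2b = 8 and a = 0 → (0, 4)

Evaluating z = -5a - 4b at each vertex:
  (0, 0): z = 0
  (2.5, 0): z = -12.5
  (2, 2): z = -18
  (0, 4): z = -16

The minimum is at (2, 2) with z = -18.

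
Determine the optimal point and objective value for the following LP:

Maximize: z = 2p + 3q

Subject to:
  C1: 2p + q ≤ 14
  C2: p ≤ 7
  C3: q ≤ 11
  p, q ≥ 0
Each vertex is the intersection of two constraint boundaries that also satisfies all remaining constraints:
  p = 0 and q = 0 → (0, 0)
  2p + q = 14 and p = 7 → (7, 0)
  2p + q = 14 and q = 11 → (1.5, 11)
  q = 11 and p = 0 → (0, 11)

Evaluating z = 2p + 3q at each vertex:
  (0, 0): z = 0
  (7, 0): z = 14
  (1.5, 11): z = 36
  (0, 11): z = 33

The maximum is at (1.5, 11) with z = 36.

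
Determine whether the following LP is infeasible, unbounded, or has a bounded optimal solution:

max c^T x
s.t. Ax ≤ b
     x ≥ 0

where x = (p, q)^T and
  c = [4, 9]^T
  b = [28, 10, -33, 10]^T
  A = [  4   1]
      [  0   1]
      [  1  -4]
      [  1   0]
The point (4.5, 10) satisfies every constraint, so the LP is feasible; the constraints give p ≤ 10 and q ≤ 10, which with p, q ≥ 0 keep the feasible region inside a bounded box. A feasible, bounded LP attains a finite optimum at a vertex.

Evaluating z = 4p + 9q at each vertex:
  (0, 8.25): z = 74.25
  (4.647, 9.412): z = 103.3
  (4.5, 10): z = 108
  (0, 10): z = 90

Bounded optimum: z* = 108 at (4.5, 10).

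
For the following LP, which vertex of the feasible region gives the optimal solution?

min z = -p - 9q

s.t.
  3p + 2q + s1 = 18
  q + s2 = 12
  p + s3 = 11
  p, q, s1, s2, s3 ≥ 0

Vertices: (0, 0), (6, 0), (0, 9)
(0, 9) with z = -81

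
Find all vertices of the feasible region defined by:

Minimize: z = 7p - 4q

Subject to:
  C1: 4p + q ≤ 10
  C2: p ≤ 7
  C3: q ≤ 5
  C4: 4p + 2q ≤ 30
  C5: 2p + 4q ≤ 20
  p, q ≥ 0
Each vertex is the intersection of two constraint boundaries that also satisfies all remaining constraints:
  p = 0 and q = 0 → (0, 0)
  4p + q = 10 and q = 0 → (2.5, 0)
  4p + q = 10 and 2p + 4q = 20 → (1.429, 4.286)
  q = 5 and 2p + 4q = 20 → (0, 5)

Vertices: (0, 0), (2.5, 0), (1.429, 4.286), (0, 5)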